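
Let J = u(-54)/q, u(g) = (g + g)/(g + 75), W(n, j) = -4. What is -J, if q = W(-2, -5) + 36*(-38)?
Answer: -9/2401 ≈ -0.0037484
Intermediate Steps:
u(g) = 2*g/(75 + g) (u(g) = (2*g)/(75 + g) = 2*g/(75 + g))
q = -1372 (q = -4 + 36*(-38) = -4 - 1368 = -1372)
J = 9/2401 (J = (2*(-54)/(75 - 54))/(-1372) = (2*(-54)/21)*(-1/1372) = (2*(-54)*(1/21))*(-1/1372) = -36/7*(-1/1372) = 9/2401 ≈ 0.0037484)
-J = -1*9/2401 = -9/2401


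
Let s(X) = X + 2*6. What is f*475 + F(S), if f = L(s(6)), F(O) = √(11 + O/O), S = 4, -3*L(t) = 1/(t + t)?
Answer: -475/108 + 2*√3 ≈ -0.93405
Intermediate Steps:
s(X) = 12 + X (s(X) = X + 12 = 12 + X)
L(t) = -1/(6*t) (L(t) = -1/(3*(t + t)) = -1/(2*t)/3 = -1/(6*t))
F(O) = 2*√3 (F(O) = √(11 + 1) = √12 = 2*√3)
f = -1/108 (f = -1/(6*(12 + 6)) = -⅙/18 = -⅙*1/18 = -1/108 ≈ -0.0092593)
f*475 + F(S) = -1/108*475 + 2*√3 = -475/108 + 2*√3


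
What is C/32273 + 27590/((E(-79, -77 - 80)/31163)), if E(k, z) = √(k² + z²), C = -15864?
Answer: -15864/32273 + 85978717*√30890/3089 ≈ 4.8920e+6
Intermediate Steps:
C/32273 + 27590/((E(-79, -77 - 80)/31163)) = -15864/32273 + 27590/((√((-79)² + (-77 - 80)²)/31163)) = -15864*1/32273 + 27590/((√(6241 + (-157)²)*(1/31163))) = -15864/32273 + 27590/((√(6241 + 24649)*(1/31163))) = -15864/32273 + 27590/((√30890*(1/31163))) = -15864/32273 + 27590/((√30890/31163)) = -15864/32273 + 27590*(31163*√30890/30890) = -15864/32273 + 85978717*√30890/3089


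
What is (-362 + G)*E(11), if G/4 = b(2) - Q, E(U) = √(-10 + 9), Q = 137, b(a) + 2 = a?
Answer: -910*I ≈ -910.0*I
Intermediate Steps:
b(a) = -2 + a
E(U) = I (E(U) = √(-1) = I)
G = -548 (G = 4*((-2 + 2) - 1*137) = 4*(0 - 137) = 4*(-137) = -548)
(-362 + G)*E(11) = (-362 - 548)*I = -910*I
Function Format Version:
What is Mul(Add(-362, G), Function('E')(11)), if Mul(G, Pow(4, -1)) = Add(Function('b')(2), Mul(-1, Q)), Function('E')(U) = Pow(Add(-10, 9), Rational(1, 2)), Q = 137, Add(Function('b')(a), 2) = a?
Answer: Mul(-910, I) ≈ Mul(-910.00, I)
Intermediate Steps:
Function('b')(a) = Add(-2, a)
Function('E')(U) = I (Function('E')(U) = Pow(-1, Rational(1, 2)) = I)
G = -548 (G = Mul(4, Add(Add(-2, 2), Mul(-1, 137))) = Mul(4, Add(0, -137)) = Mul(4, -137) = -548)
Mul(Add(-362, G), Function('E')(11)) = Mul(Add(-362, -548), I) = Mul(-910, I)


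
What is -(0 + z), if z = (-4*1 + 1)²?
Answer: -9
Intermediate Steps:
z = 9 (z = (-4 + 1)² = (-3)² = 9)
-(0 + z) = -(0 + 9) = -1*9 = -9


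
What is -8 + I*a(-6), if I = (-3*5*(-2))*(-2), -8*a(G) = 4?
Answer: 22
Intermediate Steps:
a(G) = -1/2 (a(G) = -1/8*4 = -1/2)
I = -60 (I = -15*(-2)*(-2) = 30*(-2) = -60)
-8 + I*a(-6) = -8 - 60*(-1/2) = -8 + 30 = 22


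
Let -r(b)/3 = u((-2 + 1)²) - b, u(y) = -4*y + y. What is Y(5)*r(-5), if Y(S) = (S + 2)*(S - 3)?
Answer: -84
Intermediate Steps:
u(y) = -3*y
r(b) = 9 + 3*b (r(b) = -3*(-3*(-2 + 1)² - b) = -3*(-3*(-1)² - b) = -3*(-3*1 - b) = -3*(-3 - b) = 9 + 3*b)
Y(S) = (-3 + S)*(2 + S) (Y(S) = (2 + S)*(-3 + S) = (-3 + S)*(2 + S))
Y(5)*r(-5) = (-6 + 5² - 1*5)*(9 + 3*(-5)) = (-6 + 25 - 5)*(9 - 15) = 14*(-6) = -84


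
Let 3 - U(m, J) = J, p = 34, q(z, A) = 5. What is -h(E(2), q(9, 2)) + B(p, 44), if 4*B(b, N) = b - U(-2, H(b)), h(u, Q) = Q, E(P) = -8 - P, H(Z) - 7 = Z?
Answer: 13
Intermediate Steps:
H(Z) = 7 + Z
U(m, J) = 3 - J
B(b, N) = 1 + b/2 (B(b, N) = (b - (3 - (7 + b)))/4 = (b - (3 + (-7 - b)))/4 = (b - (-4 - b))/4 = (b + (4 + b))/4 = (4 + 2*b)/4 = 1 + b/2)
-h(E(2), q(9, 2)) + B(p, 44) = -1*5 + (1 + (1/2)*34) = -5 + (1 + 17) = -5 + 18 = 13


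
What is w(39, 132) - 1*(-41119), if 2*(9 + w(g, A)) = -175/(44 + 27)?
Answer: 5837445/142 ≈ 41109.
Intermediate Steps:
w(g, A) = -1453/142 (w(g, A) = -9 + (-175/(44 + 27))/2 = -9 + (-175/71)/2 = -9 + (-175*1/71)/2 = -9 + (½)*(-175/71) = -9 - 175/142 = -1453/142)
w(39, 132) - 1*(-41119) = -1453/142 - 1*(-41119) = -1453/142 + 41119 = 5837445/142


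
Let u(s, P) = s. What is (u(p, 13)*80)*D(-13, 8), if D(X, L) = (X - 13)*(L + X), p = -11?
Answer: -114400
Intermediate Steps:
D(X, L) = (-13 + X)*(L + X)
(u(p, 13)*80)*D(-13, 8) = (-11*80)*((-13)**2 - 13*8 - 13*(-13) + 8*(-13)) = -880*(169 - 104 + 169 - 104) = -880*130 = -114400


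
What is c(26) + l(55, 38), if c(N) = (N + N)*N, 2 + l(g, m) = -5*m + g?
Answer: 1215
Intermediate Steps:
l(g, m) = -2 + g - 5*m (l(g, m) = -2 + (-5*m + g) = -2 + (g - 5*m) = -2 + g - 5*m)
c(N) = 2*N**2 (c(N) = (2*N)*N = 2*N**2)
c(26) + l(55, 38) = 2*26**2 + (-2 + 55 - 5*38) = 2*676 + (-2 + 55 - 190) = 1352 - 137 = 1215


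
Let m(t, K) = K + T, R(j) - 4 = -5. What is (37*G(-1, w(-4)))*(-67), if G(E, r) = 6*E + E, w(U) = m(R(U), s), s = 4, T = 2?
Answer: 17353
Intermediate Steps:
R(j) = -1 (R(j) = 4 - 5 = -1)
m(t, K) = 2 + K (m(t, K) = K + 2 = 2 + K)
w(U) = 6 (w(U) = 2 + 4 = 6)
G(E, r) = 7*E
(37*G(-1, w(-4)))*(-67) = (37*(7*(-1)))*(-67) = (37*(-7))*(-67) = -259*(-67) = 17353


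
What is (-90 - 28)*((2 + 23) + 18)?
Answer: -5074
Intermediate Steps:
(-90 - 28)*((2 + 23) + 18) = -118*(25 + 18) = -118*43 = -5074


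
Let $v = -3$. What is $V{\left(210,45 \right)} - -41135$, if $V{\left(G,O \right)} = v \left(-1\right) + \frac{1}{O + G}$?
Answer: $\frac{10490191}{255} \approx 41138.0$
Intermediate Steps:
$V{\left(G,O \right)} = 3 + \frac{1}{G + O}$ ($V{\left(G,O \right)} = \left(-3\right) \left(-1\right) + \frac{1}{O + G} = 3 + \frac{1}{G + O}$)
$V{\left(210,45 \right)} - -41135 = \frac{1 + 3 \cdot 210 + 3 \cdot 45}{210 + 45} - -41135 = \frac{1 + 630 + 135}{255} + 41135 = \frac{1}{255} \cdot 766 + 41135 = \frac{766}{255} + 41135 = \frac{10490191}{255}$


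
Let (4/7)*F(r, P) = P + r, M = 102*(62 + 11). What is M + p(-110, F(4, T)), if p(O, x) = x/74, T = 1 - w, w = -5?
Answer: 1102043/148 ≈ 7446.2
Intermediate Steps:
T = 6 (T = 1 - 1*(-5) = 1 + 5 = 6)
M = 7446 (M = 102*73 = 7446)
F(r, P) = 7*P/4 + 7*r/4 (F(r, P) = 7*(P + r)/4 = 7*P/4 + 7*r/4)
p(O, x) = x/74 (p(O, x) = x*(1/74) = x/74)
M + p(-110, F(4, T)) = 7446 + ((7/4)*6 + (7/4)*4)/74 = 7446 + (21/2 + 7)/74 = 7446 + (1/74)*(35/2) = 7446 + 35/148 = 1102043/148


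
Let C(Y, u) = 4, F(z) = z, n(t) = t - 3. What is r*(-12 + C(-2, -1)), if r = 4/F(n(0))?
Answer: 32/3 ≈ 10.667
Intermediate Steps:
n(t) = -3 + t
r = -4/3 (r = 4/(-3 + 0) = 4/(-3) = 4*(-⅓) = -4/3 ≈ -1.3333)
r*(-12 + C(-2, -1)) = -4*(-12 + 4)/3 = -4/3*(-8) = 32/3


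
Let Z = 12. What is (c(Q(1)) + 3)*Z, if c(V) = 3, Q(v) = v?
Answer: 72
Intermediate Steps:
(c(Q(1)) + 3)*Z = (3 + 3)*12 = 6*12 = 72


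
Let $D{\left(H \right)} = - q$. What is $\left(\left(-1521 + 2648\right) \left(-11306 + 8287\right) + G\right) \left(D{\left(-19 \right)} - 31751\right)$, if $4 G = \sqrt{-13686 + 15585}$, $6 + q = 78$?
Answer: $108274988899 - \frac{95469 \sqrt{211}}{4} \approx 1.0827 \cdot 10^{11}$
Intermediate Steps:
$q = 72$ ($q = -6 + 78 = 72$)
$D{\left(H \right)} = -72$ ($D{\left(H \right)} = \left(-1\right) 72 = -72$)
$G = \frac{3 \sqrt{211}}{4}$ ($G = \frac{\sqrt{-13686 + 15585}}{4} = \frac{\sqrt{1899}}{4} = \frac{3 \sqrt{211}}{4} \approx 10.894$)
$\left(\left(-1521 + 2648\right) \left(-11306 + 8287\right) + G\right) \left(D{\left(-19 \right)} - 31751\right) = \left(\left(-1521 + 2648\right) \left(-11306 + 8287\right) + \frac{3 \sqrt{211}}{4}\right) \left(-72 - 31751\right) = \left(1127 \left(-3019\right) + \frac{3 \sqrt{211}}{4}\right) \left(-31823\right) = \left(-3402413 + \frac{3 \sqrt{211}}{4}\right) \left(-31823\right) = 108274988899 - \frac{95469 \sqrt{211}}{4}$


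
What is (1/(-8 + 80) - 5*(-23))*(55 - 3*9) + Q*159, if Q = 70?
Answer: 258307/18 ≈ 14350.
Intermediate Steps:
(1/(-8 + 80) - 5*(-23))*(55 - 3*9) + Q*159 = (1/(-8 + 80) - 5*(-23))*(55 - 3*9) + 70*159 = (1/72 + 115)*(55 - 27) + 11130 = (1/72 + 115)*28 + 11130 = (8281/72)*28 + 11130 = 57967/18 + 11130 = 258307/18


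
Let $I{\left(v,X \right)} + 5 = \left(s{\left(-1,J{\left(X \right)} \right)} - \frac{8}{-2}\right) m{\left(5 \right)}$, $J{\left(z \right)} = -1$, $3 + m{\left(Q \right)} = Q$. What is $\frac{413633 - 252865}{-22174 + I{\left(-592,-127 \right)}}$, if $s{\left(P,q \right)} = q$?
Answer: $- \frac{160768}{22173} \approx -7.2506$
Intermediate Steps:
$m{\left(Q \right)} = -3 + Q$
$I{\left(v,X \right)} = 1$ ($I{\left(v,X \right)} = -5 + \left(-1 - \frac{8}{-2}\right) \left(-3 + 5\right) = -5 + \left(-1 - -4\right) 2 = -5 + \left(-1 + 4\right) 2 = -5 + 3 \cdot 2 = -5 + 6 = 1$)
$\frac{413633 - 252865}{-22174 + I{\left(-592,-127 \right)}} = \frac{413633 - 252865}{-22174 + 1} = \frac{160768}{-22173} = 160768 \left(- \frac{1}{22173}\right) = - \frac{160768}{22173}$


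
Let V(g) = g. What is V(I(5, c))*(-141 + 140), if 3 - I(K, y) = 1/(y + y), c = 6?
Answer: -35/12 ≈ -2.9167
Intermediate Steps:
I(K, y) = 3 - 1/(2*y) (I(K, y) = 3 - 1/(y + y) = 3 - 1/(2*y))
V(I(5, c))*(-141 + 140) = (3 - 1/2/6)*(-141 + 140) = (3 - 1/2*1/6)*(-1) = (3 - 1/12)*(-1) = (35/12)*(-1) = -35/12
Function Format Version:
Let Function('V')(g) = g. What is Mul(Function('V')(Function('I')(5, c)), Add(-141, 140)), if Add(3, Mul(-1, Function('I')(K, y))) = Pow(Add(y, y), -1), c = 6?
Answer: Rational(-35, 12) ≈ -2.9167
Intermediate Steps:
Function('I')(K, y) = Add(3, Mul(Rational(-1, 2), Pow(y, -1))) (Function('I')(K, y) = Add(3, Mul(-1, Pow(Add(y, y), -1))) = Add(3, Mul(-1, Pow(Mul(2, y), -1))) = Add(3, Mul(-1, Mul(Rational(1, 2), Pow(y, -1)))) = Add(3, Mul(Rational(-1, 2), Pow(y, -1))))
Mul(Function('V')(Function('I')(5, c)), Add(-141, 140)) = Mul(Add(3, Mul(Rational(-1, 2), Pow(6, -1))), Add(-141, 140)) = Mul(Add(3, Mul(Rational(-1, 2), Rational(1, 6))), -1) = Mul(Add(3, Rational(-1, 12)), -1) = Mul(Rational(35, 12), -1) = Rational(-35, 12)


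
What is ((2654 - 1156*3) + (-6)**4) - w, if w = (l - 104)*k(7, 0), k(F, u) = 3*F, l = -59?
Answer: 3905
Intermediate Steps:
w = -3423 (w = (-59 - 104)*(3*7) = -163*21 = -3423)
((2654 - 1156*3) + (-6)**4) - w = ((2654 - 1156*3) + (-6)**4) - 1*(-3423) = ((2654 - 3468) + 1296) + 3423 = (-814 + 1296) + 3423 = 482 + 3423 = 3905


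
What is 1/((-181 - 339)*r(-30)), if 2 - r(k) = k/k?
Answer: -1/520 ≈ -0.0019231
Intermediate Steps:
r(k) = 1 (r(k) = 2 - k/k = 2 - 1*1 = 2 - 1 = 1)
1/((-181 - 339)*r(-30)) = 1/((-181 - 339)*1) = 1/(-520*1) = 1/(-520) = -1/520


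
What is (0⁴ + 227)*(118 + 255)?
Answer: 84671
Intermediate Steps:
(0⁴ + 227)*(118 + 255) = (0 + 227)*373 = 227*373 = 84671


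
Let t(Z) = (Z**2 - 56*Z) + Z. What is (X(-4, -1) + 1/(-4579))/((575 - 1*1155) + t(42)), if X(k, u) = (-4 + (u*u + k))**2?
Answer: -112185/2577977 ≈ -0.043517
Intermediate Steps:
t(Z) = Z**2 - 55*Z
X(k, u) = (-4 + k + u**2)**2 (X(k, u) = (-4 + (u**2 + k))**2 = (-4 + (k + u**2))**2 = (-4 + k + u**2)**2)
(X(-4, -1) + 1/(-4579))/((575 - 1*1155) + t(42)) = ((-4 - 4 + (-1)**2)**2 + 1/(-4579))/((575 - 1*1155) + 42*(-55 + 42)) = ((-4 - 4 + 1)**2 - 1/4579)/((575 - 1155) + 42*(-13)) = ((-7)**2 - 1/4579)/(-580 - 546) = (49 - 1/4579)/(-1126) = (224370/4579)*(-1/1126) = -112185/2577977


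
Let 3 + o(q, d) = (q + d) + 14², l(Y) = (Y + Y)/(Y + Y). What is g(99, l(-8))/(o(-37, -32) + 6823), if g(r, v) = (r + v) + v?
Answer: 101/6947 ≈ 0.014539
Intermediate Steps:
l(Y) = 1 (l(Y) = (2*Y)/((2*Y)) = (2*Y)*(1/(2*Y)) = 1)
o(q, d) = 193 + d + q (o(q, d) = -3 + ((q + d) + 14²) = -3 + ((d + q) + 196) = -3 + (196 + d + q) = 193 + d + q)
g(r, v) = r + 2*v
g(99, l(-8))/(o(-37, -32) + 6823) = (99 + 2*1)/((193 - 32 - 37) + 6823) = (99 + 2)/(124 + 6823) = 101/6947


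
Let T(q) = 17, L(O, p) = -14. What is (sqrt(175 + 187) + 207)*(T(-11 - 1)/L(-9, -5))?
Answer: -3519/14 - 17*sqrt(362)/14 ≈ -274.46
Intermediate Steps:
(sqrt(175 + 187) + 207)*(T(-11 - 1)/L(-9, -5)) = (sqrt(175 + 187) + 207)*(17/(-14)) = (sqrt(362) + 207)*(17*(-1/14)) = (207 + sqrt(362))*(-17/14) = -3519/14 - 17*sqrt(362)/14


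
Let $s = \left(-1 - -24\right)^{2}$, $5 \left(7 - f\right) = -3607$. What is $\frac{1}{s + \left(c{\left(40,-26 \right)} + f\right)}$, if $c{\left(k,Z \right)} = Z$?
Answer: $\frac{5}{6157} \approx 0.00081208$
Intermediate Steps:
$f = \frac{3642}{5}$ ($f = 7 - - \frac{3607}{5} = 7 + \frac{3607}{5} = \frac{3642}{5} \approx 728.4$)
$s = 529$ ($s = \left(-1 + 24\right)^{2} = 23^{2} = 529$)
$\frac{1}{s + \left(c{\left(40,-26 \right)} + f\right)} = \frac{1}{529 + \left(-26 + \frac{3642}{5}\right)} = \frac{1}{529 + \frac{3512}{5}} = \frac{1}{\frac{6157}{5}} = \frac{5}{6157}$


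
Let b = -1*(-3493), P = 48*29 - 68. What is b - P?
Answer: 2169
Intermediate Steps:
P = 1324 (P = 1392 - 68 = 1324)
b = 3493
b - P = 3493 - 1*1324 = 3493 - 1324 = 2169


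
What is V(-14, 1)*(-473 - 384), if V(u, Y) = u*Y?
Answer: 11998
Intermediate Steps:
V(u, Y) = Y*u
V(-14, 1)*(-473 - 384) = (1*(-14))*(-473 - 384) = -14*(-857) = 11998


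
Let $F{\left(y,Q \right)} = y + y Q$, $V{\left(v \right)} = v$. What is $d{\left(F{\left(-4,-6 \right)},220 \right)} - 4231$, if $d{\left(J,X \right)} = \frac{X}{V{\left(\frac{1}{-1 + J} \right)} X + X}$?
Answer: $- \frac{84601}{20} \approx -4230.0$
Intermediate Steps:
$F{\left(y,Q \right)} = y + Q y$
$d{\left(J,X \right)} = \frac{X}{X + \frac{X}{-1 + J}}$ ($d{\left(J,X \right)} = \frac{X}{\frac{X}{-1 + J} + X} = \frac{X}{X + \frac{X}{-1 + J}}$)
$d{\left(F{\left(-4,-6 \right)},220 \right)} - 4231 = \frac{-1 - 4 \left(1 - 6\right)}{\left(-4\right) \left(1 - 6\right)} - 4231 = \frac{-1 - -20}{\left(-4\right) \left(-5\right)} - 4231 = \frac{-1 + 20}{20} - 4231 = \frac{1}{20} \cdot 19 - 4231 = \frac{19}{20} - 4231 = - \frac{84601}{20}$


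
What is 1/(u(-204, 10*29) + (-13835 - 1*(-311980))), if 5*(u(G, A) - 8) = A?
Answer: 1/298211 ≈ 3.3533e-6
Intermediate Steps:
u(G, A) = 8 + A/5
1/(u(-204, 10*29) + (-13835 - 1*(-311980))) = 1/((8 + (10*29)/5) + (-13835 - 1*(-311980))) = 1/((8 + (1/5)*290) + (-13835 + 311980)) = 1/((8 + 58) + 298145) = 1/(66 + 298145) = 1/298211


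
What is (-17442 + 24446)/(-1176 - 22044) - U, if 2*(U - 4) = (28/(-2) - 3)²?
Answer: -1727587/11610 ≈ -148.80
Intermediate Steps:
U = 297/2 (U = 4 + (28/(-2) - 3)²/2 = 4 + (28*(-½) - 3)²/2 = 4 + (-14 - 3)²/2 = 4 + (½)*(-17)² = 4 + (½)*289 = 4 + 289/2 = 297/2 ≈ 148.50)
(-17442 + 24446)/(-1176 - 22044) - U = (-17442 + 24446)/(-1176 - 22044) - 1*297/2 = 7004/(-23220) - 297/2 = 7004*(-1/23220) - 297/2 = -1751/5805 - 297/2 = -1727587/11610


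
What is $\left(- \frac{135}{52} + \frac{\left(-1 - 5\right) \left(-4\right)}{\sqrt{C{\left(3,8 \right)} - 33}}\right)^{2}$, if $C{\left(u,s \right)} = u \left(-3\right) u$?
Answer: $- \frac{38667}{13520} + \frac{54 i \sqrt{15}}{13} \approx -2.86 + 16.088 i$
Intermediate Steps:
$C{\left(u,s \right)} = - 3 u^{2}$ ($C{\left(u,s \right)} = - 3 u u = - 3 u^{2}$)
$\left(- \frac{135}{52} + \frac{\left(-1 - 5\right) \left(-4\right)}{\sqrt{C{\left(3,8 \right)} - 33}}\right)^{2} = \left(- \frac{135}{52} + \frac{\left(-1 - 5\right) \left(-4\right)}{\sqrt{- 3 \cdot 3^{2} - 33}}\right)^{2} = \left(\left(-135\right) \frac{1}{52} + \frac{\left(-6\right) \left(-4\right)}{\sqrt{\left(-3\right) 9 - 33}}\right)^{2} = \left(- \frac{135}{52} + \frac{24}{\sqrt{-27 - 33}}\right)^{2} = \left(- \frac{135}{52} + \frac{24}{\sqrt{-60}}\right)^{2} = \left(- \frac{135}{52} + \frac{24}{2 i \sqrt{15}}\right)^{2} = \left(- \frac{135}{52} + 24 \left(- \frac{i \sqrt{15}}{30}\right)\right)^{2} = \left(- \frac{135}{52} - \frac{4 i \sqrt{15}}{5}\right)^{2}$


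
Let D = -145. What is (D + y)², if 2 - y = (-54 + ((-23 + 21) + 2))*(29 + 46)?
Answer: 15264649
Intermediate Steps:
y = 4052 (y = 2 - (-54 + ((-23 + 21) + 2))*(29 + 46) = 2 - (-54 + (-2 + 2))*75 = 2 - (-54 + 0)*75 = 2 - (-54)*75 = 2 - 1*(-4050) = 2 + 4050 = 4052)
(D + y)² = (-145 + 4052)² = 3907² = 15264649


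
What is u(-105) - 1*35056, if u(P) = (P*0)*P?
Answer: -35056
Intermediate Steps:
u(P) = 0 (u(P) = 0*P = 0)
u(-105) - 1*35056 = 0 - 1*35056 = 0 - 35056 = -35056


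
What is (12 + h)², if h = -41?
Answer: 841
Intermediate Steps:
(12 + h)² = (12 - 41)² = (-29)² = 841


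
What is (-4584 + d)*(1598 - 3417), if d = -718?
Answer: 9644338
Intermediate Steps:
(-4584 + d)*(1598 - 3417) = (-4584 - 718)*(1598 - 3417) = -5302*(-1819) = 9644338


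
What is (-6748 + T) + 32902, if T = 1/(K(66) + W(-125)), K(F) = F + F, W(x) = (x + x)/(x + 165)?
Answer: 13155466/503 ≈ 26154.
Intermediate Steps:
W(x) = 2*x/(165 + x) (W(x) = (2*x)/(165 + x) = 2*x/(165 + x))
K(F) = 2*F
T = 4/503 (T = 1/(2*66 + 2*(-125)/(165 - 125)) = 1/(132 + 2*(-125)/40) = 1/(132 + 2*(-125)*(1/40)) = 1/(132 - 25/4) = 1/(503/4) = 4/503 ≈ 0.0079523)
(-6748 + T) + 32902 = (-6748 + 4/503) + 32902 = -3394240/503 + 32902 = 13155466/503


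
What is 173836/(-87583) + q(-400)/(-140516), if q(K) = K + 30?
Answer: -12197166833/6153406414 ≈ -1.9822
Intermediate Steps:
q(K) = 30 + K
173836/(-87583) + q(-400)/(-140516) = 173836/(-87583) + (30 - 400)/(-140516) = 173836*(-1/87583) - 370*(-1/140516) = -173836/87583 + 185/70258 = -12197166833/6153406414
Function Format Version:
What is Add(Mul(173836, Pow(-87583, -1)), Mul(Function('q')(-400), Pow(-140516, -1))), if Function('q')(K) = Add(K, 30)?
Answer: Rational(-12197166833, 6153406414) ≈ -1.9822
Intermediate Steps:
Function('q')(K) = Add(30, K)
Add(Mul(173836, Pow(-87583, -1)), Mul(Function('q')(-400), Pow(-140516, -1))) = Add(Mul(173836, Pow(-87583, -1)), Mul(Add(30, -400), Pow(-140516, -1))) = Add(Mul(173836, Rational(-1, 87583)), Mul(-370, Rational(-1, 140516))) = Add(Rational(-173836, 87583), Rational(185, 70258)) = Rational(-12197166833, 6153406414)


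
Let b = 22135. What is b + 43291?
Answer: 65426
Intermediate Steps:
b + 43291 = 22135 + 43291 = 65426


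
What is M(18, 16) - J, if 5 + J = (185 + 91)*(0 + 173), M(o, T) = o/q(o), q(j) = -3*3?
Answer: -47745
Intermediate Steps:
q(j) = -9
M(o, T) = -o/9 (M(o, T) = o/(-9) = o*(-1/9) = -o/9)
J = 47743 (J = -5 + (185 + 91)*(0 + 173) = -5 + 276*173 = -5 + 47748 = 47743)
M(18, 16) - J = -1/9*18 - 1*47743 = -2 - 47743 = -47745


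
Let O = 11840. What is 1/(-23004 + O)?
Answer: -1/11164 ≈ -8.9574e-5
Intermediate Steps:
1/(-23004 + O) = 1/(-23004 + 11840) = 1/(-11164) = -1/11164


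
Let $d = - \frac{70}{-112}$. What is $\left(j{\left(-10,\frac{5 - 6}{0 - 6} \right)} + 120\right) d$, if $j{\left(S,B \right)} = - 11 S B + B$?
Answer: $\frac{1385}{16} \approx 86.563$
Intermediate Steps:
$j{\left(S,B \right)} = B - 11 B S$ ($j{\left(S,B \right)} = - 11 B S + B = B - 11 B S$)
$d = \frac{5}{8}$ ($d = \left(-70\right) \left(- \frac{1}{112}\right) = \frac{5}{8} \approx 0.625$)
$\left(j{\left(-10,\frac{5 - 6}{0 - 6} \right)} + 120\right) d = \left(\frac{5 - 6}{0 - 6} \left(1 - -110\right) + 120\right) \frac{5}{8} = \left(- \frac{1}{-6} \left(1 + 110\right) + 120\right) \frac{5}{8} = \left(\left(-1\right) \left(- \frac{1}{6}\right) 111 + 120\right) \frac{5}{8} = \left(\frac{1}{6} \cdot 111 + 120\right) \frac{5}{8} = \left(\frac{37}{2} + 120\right) \frac{5}{8} = \frac{277}{2} \cdot \frac{5}{8} = \frac{1385}{16}$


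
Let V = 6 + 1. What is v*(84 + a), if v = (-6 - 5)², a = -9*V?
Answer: 2541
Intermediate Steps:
V = 7
a = -63 (a = -9*7 = -63)
v = 121 (v = (-11)² = 121)
v*(84 + a) = 121*(84 - 63) = 121*21 = 2541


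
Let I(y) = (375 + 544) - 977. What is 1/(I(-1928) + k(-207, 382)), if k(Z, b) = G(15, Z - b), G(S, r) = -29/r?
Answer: -589/34133 ≈ -0.017256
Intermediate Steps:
I(y) = -58 (I(y) = 919 - 977 = -58)
k(Z, b) = -29/(Z - b)
1/(I(-1928) + k(-207, 382)) = 1/(-58 + 29/(382 - 1*(-207))) = 1/(-58 + 29/(382 + 207)) = 1/(-58 + 29/589) = 1/(-34133/589) = -589/34133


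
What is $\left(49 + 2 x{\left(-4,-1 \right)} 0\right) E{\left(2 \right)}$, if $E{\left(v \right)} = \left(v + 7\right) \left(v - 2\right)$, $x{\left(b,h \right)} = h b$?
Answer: $0$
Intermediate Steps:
$x{\left(b,h \right)} = b h$
$E{\left(v \right)} = \left(-2 + v\right) \left(7 + v\right)$ ($E{\left(v \right)} = \left(7 + v\right) \left(-2 + v\right) = \left(-2 + v\right) \left(7 + v\right)$)
$\left(49 + 2 x{\left(-4,-1 \right)} 0\right) E{\left(2 \right)} = \left(49 + 2 \left(\left(-4\right) \left(-1\right)\right) 0\right) \left(-14 + 2^{2} + 5 \cdot 2\right) = \left(49 + 2 \cdot 4 \cdot 0\right) \left(-14 + 4 + 10\right) = \left(49 + 8 \cdot 0\right) 0 = \left(49 + 0\right) 0 = 49 \cdot 0 = 0$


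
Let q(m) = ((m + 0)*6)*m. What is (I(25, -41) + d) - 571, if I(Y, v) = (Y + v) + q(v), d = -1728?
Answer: 7771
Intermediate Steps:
q(m) = 6*m² (q(m) = (m*6)*m = (6*m)*m = 6*m²)
I(Y, v) = Y + v + 6*v² (I(Y, v) = (Y + v) + 6*v² = Y + v + 6*v²)
(I(25, -41) + d) - 571 = ((25 - 41 + 6*(-41)²) - 1728) - 571 = ((25 - 41 + 6*1681) - 1728) - 571 = ((25 - 41 + 10086) - 1728) - 571 = (10070 - 1728) - 571 = 8342 - 571 = 7771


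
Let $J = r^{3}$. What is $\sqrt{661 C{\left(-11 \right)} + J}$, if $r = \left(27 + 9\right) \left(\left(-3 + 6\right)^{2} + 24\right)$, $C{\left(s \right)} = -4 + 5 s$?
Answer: $\sqrt{1676637673} \approx 40947.0$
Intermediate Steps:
$r = 1188$ ($r = 36 \left(3^{2} + 24\right) = 36 \left(9 + 24\right) = 36 \cdot 33 = 1188$)
$J = 1676676672$ ($J = 1188^{3} = 1676676672$)
$\sqrt{661 C{\left(-11 \right)} + J} = \sqrt{661 \left(-4 + 5 \left(-11\right)\right) + 1676676672} = \sqrt{661 \left(-4 - 55\right) + 1676676672} = \sqrt{661 \left(-59\right) + 1676676672} = \sqrt{-38999 + 1676676672} = \sqrt{1676637673}$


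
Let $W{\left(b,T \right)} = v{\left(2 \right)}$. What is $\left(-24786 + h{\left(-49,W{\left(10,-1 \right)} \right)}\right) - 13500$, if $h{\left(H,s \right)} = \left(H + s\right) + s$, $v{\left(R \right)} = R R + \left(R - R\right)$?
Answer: $-38327$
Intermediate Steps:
$v{\left(R \right)} = R^{2}$ ($v{\left(R \right)} = R^{2} + 0 = R^{2}$)
$W{\left(b,T \right)} = 4$ ($W{\left(b,T \right)} = 2^{2} = 4$)
$h{\left(H,s \right)} = H + 2 s$
$\left(-24786 + h{\left(-49,W{\left(10,-1 \right)} \right)}\right) - 13500 = \left(-24786 + \left(-49 + 2 \cdot 4\right)\right) - 13500 = \left(-24786 + \left(-49 + 8\right)\right) - 13500 = \left(-24786 - 41\right) - 13500 = -24827 - 13500 = -38327$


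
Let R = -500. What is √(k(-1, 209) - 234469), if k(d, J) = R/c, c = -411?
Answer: I*√39606532449/411 ≈ 484.22*I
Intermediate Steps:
k(d, J) = 500/411 (k(d, J) = -500/(-411) = -500*(-1/411) = 500/411)
√(k(-1, 209) - 234469) = √(500/411 - 234469) = √(-96366259/411) = I*√39606532449/411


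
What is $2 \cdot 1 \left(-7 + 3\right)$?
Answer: $-8$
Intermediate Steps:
$2 \cdot 1 \left(-7 + 3\right) = 2 \left(-4\right) = -8$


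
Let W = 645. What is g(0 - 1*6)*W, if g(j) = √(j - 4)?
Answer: 645*I*√10 ≈ 2039.7*I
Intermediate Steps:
g(j) = √(-4 + j)
g(0 - 1*6)*W = √(-4 + (0 - 1*6))*645 = √(-4 + (0 - 6))*645 = √(-4 - 6)*645 = √(-10)*645 = (I*√10)*645 = 645*I*√10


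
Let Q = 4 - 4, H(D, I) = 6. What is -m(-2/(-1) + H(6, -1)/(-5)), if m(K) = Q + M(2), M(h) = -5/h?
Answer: 5/2 ≈ 2.5000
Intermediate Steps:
Q = 0
m(K) = -5/2 (m(K) = 0 - 5/2 = -5/2)
-m(-2/(-1) + H(6, -1)/(-5)) = -1*(-5/2) = 5/2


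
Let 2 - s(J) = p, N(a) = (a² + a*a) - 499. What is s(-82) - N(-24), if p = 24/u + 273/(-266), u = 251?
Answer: -6200361/9538 ≈ -650.07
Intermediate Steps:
N(a) = -499 + 2*a² (N(a) = (a² + a²) - 499 = 2*a² - 499 = -499 + 2*a²)
p = -8877/9538 (p = 24/251 + 273/(-266) = 24*(1/251) + 273*(-1/266) = 24/251 - 39/38 = -8877/9538 ≈ -0.93070)
s(J) = 27953/9538 (s(J) = 2 - 1*(-8877/9538) = 2 + 8877/9538 = 27953/9538)
s(-82) - N(-24) = 27953/9538 - (-499 + 2*(-24)²) = 27953/9538 - (-499 + 2*576) = 27953/9538 - (-499 + 1152) = 27953/9538 - 1*653 = 27953/9538 - 653 = -6200361/9538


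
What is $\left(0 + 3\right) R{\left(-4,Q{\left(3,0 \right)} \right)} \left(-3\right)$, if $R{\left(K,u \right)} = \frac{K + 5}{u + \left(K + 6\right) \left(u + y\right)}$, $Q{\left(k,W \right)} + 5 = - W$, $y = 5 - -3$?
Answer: $-9$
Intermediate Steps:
$y = 8$ ($y = 5 + 3 = 8$)
$Q{\left(k,W \right)} = -5 - W$
$R{\left(K,u \right)} = \frac{5 + K}{u + \left(6 + K\right) \left(8 + u\right)}$ ($R{\left(K,u \right)} = \frac{K + 5}{u + \left(K + 6\right) \left(u + 8\right)} = \frac{5 + K}{u + \left(6 + K\right) \left(8 + u\right)}$)
$\left(0 + 3\right) R{\left(-4,Q{\left(3,0 \right)} \right)} \left(-3\right) = \left(0 + 3\right) \frac{5 - 4}{48 + 7 \left(-5 - 0\right) + 8 \left(-4\right) - 4 \left(-5 - 0\right)} \left(-3\right) = 3 \frac{1}{48 + 7 \left(-5 + 0\right) - 32 - 4 \left(-5 + 0\right)} 1 \left(-3\right) = 3 \frac{1}{48 + 7 \left(-5\right) - 32 - -20} \cdot 1 \left(-3\right) = 3 \frac{1}{48 - 35 - 32 + 20} \cdot 1 \left(-3\right) = 3 \cdot 1^{-1} \cdot 1 \left(-3\right) = 3 \cdot 1 \cdot 1 \left(-3\right) = 3 \cdot 1 \left(-3\right) = 3 \left(-3\right) = -9$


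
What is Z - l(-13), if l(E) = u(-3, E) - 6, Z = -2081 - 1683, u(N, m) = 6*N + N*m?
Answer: -3779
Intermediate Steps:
Z = -3764
l(E) = -24 - 3*E (l(E) = -3*(6 + E) - 6 = (-18 - 3*E) - 6 = -24 - 3*E)
Z - l(-13) = -3764 - (-24 - 3*(-13)) = -3764 - (-24 + 39) = -3764 - 1*15 = -3764 - 15 = -3779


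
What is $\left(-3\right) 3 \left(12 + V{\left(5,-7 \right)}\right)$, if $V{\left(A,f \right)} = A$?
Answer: $-153$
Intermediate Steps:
$\left(-3\right) 3 \left(12 + V{\left(5,-7 \right)}\right) = \left(-3\right) 3 \left(12 + 5\right) = \left(-9\right) 17 = -153$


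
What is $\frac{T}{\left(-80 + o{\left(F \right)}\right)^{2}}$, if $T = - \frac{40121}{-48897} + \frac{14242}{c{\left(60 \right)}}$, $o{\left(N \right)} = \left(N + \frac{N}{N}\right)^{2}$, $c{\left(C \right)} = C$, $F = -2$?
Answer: $\frac{116466389}{3051661770} \approx 0.038165$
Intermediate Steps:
$o{\left(N \right)} = \left(1 + N\right)^{2}$ ($o{\left(N \right)} = \left(N + 1\right)^{2} = \left(1 + N\right)^{2}$)
$T = \frac{116466389}{488970}$ ($T = - \frac{40121}{-48897} + \frac{14242}{60} = \left(-40121\right) \left(- \frac{1}{48897}\right) + 14242 \cdot \frac{1}{60} = \frac{40121}{48897} + \frac{7121}{30} = \frac{116466389}{488970} \approx 238.19$)
$\frac{T}{\left(-80 + o{\left(F \right)}\right)^{2}} = \frac{116466389}{488970 \left(-80 + \left(1 - 2\right)^{2}\right)^{2}} = \frac{116466389}{488970 \left(-80 + \left(-1\right)^{2}\right)^{2}} = \frac{116466389}{488970 \left(-80 + 1\right)^{2}} = \frac{116466389}{488970 \left(-79\right)^{2}} = \frac{116466389}{488970 \cdot 6241} = \frac{116466389}{488970} \cdot \frac{1}{6241} = \frac{116466389}{3051661770}$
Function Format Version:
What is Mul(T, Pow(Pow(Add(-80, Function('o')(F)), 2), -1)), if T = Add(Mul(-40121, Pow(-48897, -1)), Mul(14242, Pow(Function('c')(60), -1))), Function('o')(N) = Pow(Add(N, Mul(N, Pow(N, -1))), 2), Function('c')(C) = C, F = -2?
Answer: Rational(116466389, 3051661770) ≈ 0.038165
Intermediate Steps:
Function('o')(N) = Pow(Add(1, N), 2) (Function('o')(N) = Pow(Add(N, 1), 2) = Pow(Add(1, N), 2))
T = Rational(116466389, 488970) (T = Add(Mul(-40121, Pow(-48897, -1)), Mul(14242, Pow(60, -1))) = Add(Mul(-40121, Rational(-1, 48897)), Mul(14242, Rational(1, 60))) = Add(Rational(40121, 48897), Rational(7121, 30)) = Rational(116466389, 488970) ≈ 238.19)
Mul(T, Pow(Pow(Add(-80, Function('o')(F)), 2), -1)) = Mul(Rational(116466389, 488970), Pow(Pow(Add(-80, Pow(Add(1, -2), 2)), 2), -1)) = Mul(Rational(116466389, 488970), Pow(Pow(Add(-80, Pow(-1, 2)), 2), -1)) = Mul(Rational(116466389, 488970), Pow(Pow(Add(-80, 1), 2), -1)) = Mul(Rational(116466389, 488970), Pow(Pow(-79, 2), -1)) = Mul(Rational(116466389, 488970), Pow(6241, -1)) = Mul(Rational(116466389, 488970), Rational(1, 6241)) = Rational(116466389, 3051661770)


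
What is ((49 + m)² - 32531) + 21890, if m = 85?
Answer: 7315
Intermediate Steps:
((49 + m)² - 32531) + 21890 = ((49 + 85)² - 32531) + 21890 = (134² - 32531) + 21890 = (17956 - 32531) + 21890 = -14575 + 21890 = 7315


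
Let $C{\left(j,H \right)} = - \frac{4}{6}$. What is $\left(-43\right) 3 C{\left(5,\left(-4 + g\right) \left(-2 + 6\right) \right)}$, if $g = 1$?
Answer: $86$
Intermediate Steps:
$C{\left(j,H \right)} = - \frac{2}{3}$ ($C{\left(j,H \right)} = \left(-4\right) \frac{1}{6} = - \frac{2}{3}$)
$\left(-43\right) 3 C{\left(5,\left(-4 + g\right) \left(-2 + 6\right) \right)} = \left(-43\right) 3 \left(- \frac{2}{3}\right) = \left(-129\right) \left(- \frac{2}{3}\right) = 86$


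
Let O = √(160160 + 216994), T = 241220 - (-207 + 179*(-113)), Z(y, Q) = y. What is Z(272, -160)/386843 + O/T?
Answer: 272/386843 + √41906/87218 ≈ 0.0030502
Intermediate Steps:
T = 261654 (T = 241220 - (-207 - 20227) = 241220 - 1*(-20434) = 241220 + 20434 = 261654)
O = 3*√41906 (O = √377154 = 3*√41906 ≈ 614.13)
Z(272, -160)/386843 + O/T = 272/386843 + (3*√41906)/261654 = 272*(1/386843) + (3*√41906)*(1/261654) = 272/386843 + √41906/87218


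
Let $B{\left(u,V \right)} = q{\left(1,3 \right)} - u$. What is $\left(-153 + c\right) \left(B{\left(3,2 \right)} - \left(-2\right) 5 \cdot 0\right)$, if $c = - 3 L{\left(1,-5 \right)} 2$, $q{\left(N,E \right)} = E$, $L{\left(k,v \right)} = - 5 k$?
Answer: $0$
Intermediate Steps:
$B{\left(u,V \right)} = 3 - u$
$c = 30$ ($c = - 3 \left(\left(-5\right) 1\right) 2 = \left(-3\right) \left(-5\right) 2 = 15 \cdot 2 = 30$)
$\left(-153 + c\right) \left(B{\left(3,2 \right)} - \left(-2\right) 5 \cdot 0\right) = \left(-153 + 30\right) \left(\left(3 - 3\right) - \left(-2\right) 5 \cdot 0\right) = - 123 \left(\left(3 - 3\right) - \left(-10\right) 0\right) = - 123 \left(0 - 0\right) = - 123 \left(0 + 0\right) = \left(-123\right) 0 = 0$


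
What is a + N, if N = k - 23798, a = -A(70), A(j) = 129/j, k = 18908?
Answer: -342429/70 ≈ -4891.8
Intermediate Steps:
a = -129/70 ≈ -1.8429
N = -4890 (N = 18908 - 23798 = -4890)
a + N = -129/70 - 4890 = -342429/70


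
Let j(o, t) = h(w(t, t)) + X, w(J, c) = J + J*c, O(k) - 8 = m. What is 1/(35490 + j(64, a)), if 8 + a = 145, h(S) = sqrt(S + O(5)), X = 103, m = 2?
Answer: 35593/1266842733 - 2*sqrt(4729)/1266842733 ≈ 2.7987e-5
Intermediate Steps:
O(k) = 10 (O(k) = 8 + 2 = 10)
h(S) = sqrt(10 + S) (h(S) = sqrt(S + 10) = sqrt(10 + S))
a = 137 (a = -8 + 145 = 137)
j(o, t) = 103 + sqrt(10 + t*(1 + t)) (j(o, t) = sqrt(10 + t*(1 + t)) + 103 = 103 + sqrt(10 + t*(1 + t)))
1/(35490 + j(64, a)) = 1/(35490 + (103 + sqrt(10 + 137*(1 + 137)))) = 1/(35490 + (103 + sqrt(10 + 137*138))) = 1/(35490 + (103 + sqrt(10 + 18906))) = 1/(35490 + (103 + sqrt(18916))) = 1/(35490 + (103 + 2*sqrt(4729))) = 1/(35593 + 2*sqrt(4729))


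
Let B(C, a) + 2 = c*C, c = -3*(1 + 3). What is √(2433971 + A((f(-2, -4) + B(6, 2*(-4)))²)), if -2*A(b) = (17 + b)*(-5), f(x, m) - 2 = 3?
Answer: 2*√611479 ≈ 1563.9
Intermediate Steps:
c = -12 (c = -3*4 = -12)
f(x, m) = 5 (f(x, m) = 2 + 3 = 5)
B(C, a) = -2 - 12*C
A(b) = 85/2 + 5*b/2 (A(b) = -(17 + b)*(-5)/2 = -(-85 - 5*b)/2 = 85/2 + 5*b/2)
√(2433971 + A((f(-2, -4) + B(6, 2*(-4)))²)) = √(2433971 + (85/2 + 5*(5 + (-2 - 12*6))²/2)) = √(2433971 + (85/2 + 5*(5 + (-2 - 72))²/2)) = √(2433971 + (85/2 + 5*(5 - 74)²/2)) = √(2433971 + (85/2 + (5/2)*(-69)²)) = √(2433971 + (85/2 + (5/2)*4761)) = √(2433971 + (85/2 + 23805/2)) = √(2433971 + 11945) = √2445916 = 2*√611479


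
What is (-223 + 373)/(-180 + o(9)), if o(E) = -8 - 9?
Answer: -150/197 ≈ -0.76142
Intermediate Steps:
o(E) = -17
(-223 + 373)/(-180 + o(9)) = (-223 + 373)/(-180 - 17) = 150/(-197) = 150*(-1/197) = -150/197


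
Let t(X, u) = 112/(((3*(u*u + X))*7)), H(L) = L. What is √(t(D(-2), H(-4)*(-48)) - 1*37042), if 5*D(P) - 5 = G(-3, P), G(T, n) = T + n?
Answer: I*√768102909/144 ≈ 192.46*I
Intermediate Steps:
D(P) = ⅖ + P/5 (D(P) = 1 + (-3 + P)/5 = 1 + (-⅗ + P/5) = ⅖ + P/5)
t(X, u) = 112/(21*X + 21*u²) (t(X, u) = 112/(((3*(u² + X))*7)) = 112/(((3*(X + u²))*7)) = 112/(((3*X + 3*u²)*7)) = 112/(21*X + 21*u²))
√(t(D(-2), H(-4)*(-48)) - 1*37042) = √(16/(3*((⅖ + (⅕)*(-2)) + (-4*(-48))²)) - 1*37042) = √(16/(3*((⅖ - ⅖) + 192²)) - 37042) = √(16/(3*(0 + 36864)) - 37042) = √((16/3)/36864 - 37042) = √((16/3)*(1/36864) - 37042) = √(1/6912 - 37042) = √(-256034303/6912) = I*√768102909/144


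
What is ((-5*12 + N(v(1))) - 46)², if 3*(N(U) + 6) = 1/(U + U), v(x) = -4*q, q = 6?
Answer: 260144641/20736 ≈ 12546.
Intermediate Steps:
v(x) = -24 (v(x) = -4*6 = -24)
N(U) = -6 + 1/(6*U) (N(U) = -6 + 1/(3*(U + U)) = -6 + 1/(3*((2*U))) = -6 + (1/(2*U))/3 = -6 + 1/(6*U))
((-5*12 + N(v(1))) - 46)² = ((-5*12 + (-6 + (⅙)/(-24))) - 46)² = ((-60 + (-6 + (⅙)*(-1/24))) - 46)² = ((-60 + (-6 - 1/144)) - 46)² = ((-60 - 865/144) - 46)² = (-9505/144 - 46)² = (-16129/144)² = 260144641/20736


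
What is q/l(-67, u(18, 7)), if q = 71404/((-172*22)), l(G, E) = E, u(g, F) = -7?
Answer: 17851/6622 ≈ 2.6957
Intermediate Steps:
q = -17851/946 (q = 71404/(-3784) = 71404*(-1/3784) = -17851/946 ≈ -18.870)
q/l(-67, u(18, 7)) = -17851/946/(-7) = -17851/946*(-⅐) = 17851/6622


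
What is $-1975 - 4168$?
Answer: $-6143$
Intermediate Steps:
$-1975 - 4168 = -6143$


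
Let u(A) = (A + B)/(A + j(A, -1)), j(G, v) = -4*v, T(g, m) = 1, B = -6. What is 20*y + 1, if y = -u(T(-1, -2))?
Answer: 21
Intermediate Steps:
u(A) = (-6 + A)/(4 + A) (u(A) = (A - 6)/(A - 4*(-1)) = (-6 + A)/(A + 4) = (-6 + A)/(4 + A))
y = 1 (y = -(-6 + 1)/(4 + 1) = -(-5)/5 = -1*(-1) = 1)
20*y + 1 = 20*1 + 1 = 20 + 1 = 21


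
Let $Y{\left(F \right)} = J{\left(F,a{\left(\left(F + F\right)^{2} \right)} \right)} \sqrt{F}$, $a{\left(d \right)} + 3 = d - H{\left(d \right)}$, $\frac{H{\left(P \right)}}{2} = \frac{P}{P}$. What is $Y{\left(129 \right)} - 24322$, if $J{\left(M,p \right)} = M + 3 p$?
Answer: $-24322 + 199806 \sqrt{129} \approx 2.245 \cdot 10^{6}$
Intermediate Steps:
$H{\left(P \right)} = 2$ ($H{\left(P \right)} = 2 \frac{P}{P} = 2 \cdot 1 = 2$)
$a{\left(d \right)} = -5 + d$ ($a{\left(d \right)} = -3 + \left(d - 2\right) = -3 + \left(-2 + d\right) = -5 + d$)
$Y{\left(F \right)} = \sqrt{F} \left(-15 + F + 12 F^{2}\right)$ ($Y{\left(F \right)} = \left(F + 3 \left(-5 + \left(F + F\right)^{2}\right)\right) \sqrt{F} = \left(F + 3 \left(-5 + \left(2 F\right)^{2}\right)\right) \sqrt{F} = \left(F + 3 \left(-5 + 4 F^{2}\right)\right) \sqrt{F} = \left(F + \left(-15 + 12 F^{2}\right)\right) \sqrt{F} = \left(-15 + F + 12 F^{2}\right) \sqrt{F} = \sqrt{F} \left(-15 + F + 12 F^{2}\right)$)
$Y{\left(129 \right)} - 24322 = \sqrt{129} \left(-15 + 129 + 12 \cdot 129^{2}\right) - 24322 = \sqrt{129} \left(-15 + 129 + 12 \cdot 16641\right) - 24322 = \sqrt{129} \left(-15 + 129 + 199692\right) - 24322 = \sqrt{129} \cdot 199806 - 24322 = 199806 \sqrt{129} - 24322 = -24322 + 199806 \sqrt{129}$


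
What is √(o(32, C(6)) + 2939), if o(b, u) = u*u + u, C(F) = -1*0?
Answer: √2939 ≈ 54.213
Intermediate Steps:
C(F) = 0
o(b, u) = u + u² (o(b, u) = u² + u = u + u²)
√(o(32, C(6)) + 2939) = √(0*(1 + 0) + 2939) = √(0*1 + 2939) = √(0 + 2939) = √2939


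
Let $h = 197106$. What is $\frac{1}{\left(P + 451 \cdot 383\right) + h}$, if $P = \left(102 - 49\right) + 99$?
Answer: $\frac{1}{369991} \approx 2.7028 \cdot 10^{-6}$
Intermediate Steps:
$P = 152$ ($P = 53 + 99 = 152$)
$\frac{1}{\left(P + 451 \cdot 383\right) + h} = \frac{1}{\left(152 + 451 \cdot 383\right) + 197106} = \frac{1}{\left(152 + 172733\right) + 197106} = \frac{1}{172885 + 197106} = \frac{1}{369991}$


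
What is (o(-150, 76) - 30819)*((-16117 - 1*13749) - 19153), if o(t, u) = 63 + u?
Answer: 1503902920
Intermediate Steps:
(o(-150, 76) - 30819)*((-16117 - 1*13749) - 19153) = ((63 + 76) - 30819)*((-16117 - 1*13749) - 19153) = (139 - 30819)*((-16117 - 13749) - 19153) = -30680*(-29866 - 19153) = -30680*(-49019) = 1503902920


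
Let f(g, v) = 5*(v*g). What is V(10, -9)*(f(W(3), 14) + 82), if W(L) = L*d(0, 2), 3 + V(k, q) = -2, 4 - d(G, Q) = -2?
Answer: -6710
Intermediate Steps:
d(G, Q) = 6 (d(G, Q) = 4 - 1*(-2) = 4 + 2 = 6)
V(k, q) = -5 (V(k, q) = -3 - 2 = -5)
W(L) = 6*L (W(L) = L*6 = 6*L)
f(g, v) = 5*g*v (f(g, v) = 5*(g*v) = 5*g*v)
V(10, -9)*(f(W(3), 14) + 82) = -5*(5*(6*3)*14 + 82) = -5*(5*18*14 + 82) = -5*(1260 + 82) = -5*1342 = -6710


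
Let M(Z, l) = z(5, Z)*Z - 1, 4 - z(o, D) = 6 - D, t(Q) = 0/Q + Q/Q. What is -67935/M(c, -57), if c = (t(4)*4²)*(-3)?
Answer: -67935/2399 ≈ -28.318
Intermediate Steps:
t(Q) = 1 (t(Q) = 0 + 1 = 1)
z(o, D) = -2 + D (z(o, D) = 4 - (6 - D) = 4 + (-6 + D) = -2 + D)
c = -48 (c = (1*4²)*(-3) = (1*16)*(-3) = 16*(-3) = -48)
M(Z, l) = -1 + Z*(-2 + Z) (M(Z, l) = (-2 + Z)*Z - 1 = Z*(-2 + Z) - 1 = -1 + Z*(-2 + Z))
-67935/M(c, -57) = -67935/(-1 - 48*(-2 - 48)) = -67935/(-1 - 48*(-50)) = -67935/(-1 + 2400) = -67935/2399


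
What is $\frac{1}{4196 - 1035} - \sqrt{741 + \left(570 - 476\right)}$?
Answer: $\frac{1}{3161} - \sqrt{835} \approx -28.896$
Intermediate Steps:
$\frac{1}{4196 - 1035} - \sqrt{741 + \left(570 - 476\right)} = \frac{1}{3161} - \sqrt{741 + 94} = \frac{1}{3161} - \sqrt{835}$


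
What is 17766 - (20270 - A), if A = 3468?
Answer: 964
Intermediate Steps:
17766 - (20270 - A) = 17766 - (20270 - 1*3468) = 17766 - (20270 - 3468) = 17766 - 1*16802 = 17766 - 16802 = 964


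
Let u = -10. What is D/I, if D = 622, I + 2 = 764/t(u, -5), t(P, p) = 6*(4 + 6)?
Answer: 9330/161 ≈ 57.950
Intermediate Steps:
t(P, p) = 60 (t(P, p) = 6*10 = 60)
I = 161/15 (I = -2 + 764/60 = -2 + 764*(1/60) = -2 + 191/15 = 161/15 ≈ 10.733)
D/I = 622/(161/15) = 622*(15/161) = 9330/161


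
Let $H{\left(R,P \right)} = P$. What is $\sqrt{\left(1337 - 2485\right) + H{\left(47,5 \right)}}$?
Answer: $3 i \sqrt{127} \approx 33.808 i$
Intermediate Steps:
$\sqrt{\left(1337 - 2485\right) + H{\left(47,5 \right)}} = \sqrt{\left(1337 - 2485\right) + 5} = \sqrt{-1148 + 5} = \sqrt{-1143} = 3 i \sqrt{127}$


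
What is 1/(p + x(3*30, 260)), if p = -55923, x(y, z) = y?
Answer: -1/55833 ≈ -1.7911e-5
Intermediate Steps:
1/(p + x(3*30, 260)) = 1/(-55923 + 3*30) = 1/(-55923 + 90) = 1/(-55833) = -1/55833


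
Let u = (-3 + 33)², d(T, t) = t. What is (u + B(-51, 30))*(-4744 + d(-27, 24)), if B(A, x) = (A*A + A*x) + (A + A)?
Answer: -8821680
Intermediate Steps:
B(A, x) = A² + 2*A + A*x (B(A, x) = (A² + A*x) + 2*A = A² + 2*A + A*x)
u = 900 (u = 30² = 900)
(u + B(-51, 30))*(-4744 + d(-27, 24)) = (900 - 51*(2 - 51 + 30))*(-4744 + 24) = (900 - 51*(-19))*(-4720) = (900 + 969)*(-4720) = 1869*(-4720) = -8821680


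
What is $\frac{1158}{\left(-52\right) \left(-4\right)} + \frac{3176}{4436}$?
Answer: $\frac{724687}{115336} \approx 6.2833$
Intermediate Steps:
$\frac{1158}{\left(-52\right) \left(-4\right)} + \frac{3176}{4436} = \frac{1158}{208} + 3176 \cdot \frac{1}{4436} = 1158 \cdot \frac{1}{208} + \frac{794}{1109} = \frac{579}{104} + \frac{794}{1109} = \frac{724687}{115336}$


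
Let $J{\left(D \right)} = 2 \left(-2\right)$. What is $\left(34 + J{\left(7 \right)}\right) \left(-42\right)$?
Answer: $-1260$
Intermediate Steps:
$J{\left(D \right)} = -4$
$\left(34 + J{\left(7 \right)}\right) \left(-42\right) = \left(34 - 4\right) \left(-42\right) = 30 \left(-42\right) = -1260$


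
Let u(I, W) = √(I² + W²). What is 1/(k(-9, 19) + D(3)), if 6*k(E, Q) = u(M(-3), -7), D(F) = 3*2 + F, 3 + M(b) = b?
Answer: 324/2831 - 6*√85/2831 ≈ 0.094907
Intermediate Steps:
M(b) = -3 + b
D(F) = 6 + F
k(E, Q) = √85/6 (k(E, Q) = √((-3 - 3)² + (-7)²)/6 = √((-6)² + 49)/6 = √(36 + 49)/6 = √85/6)
1/(k(-9, 19) + D(3)) = 1/(√85/6 + (6 + 3)) = 1/(√85/6 + 9) = 1/(9 + √85/6)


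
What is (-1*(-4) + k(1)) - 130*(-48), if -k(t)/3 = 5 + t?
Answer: 6226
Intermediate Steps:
k(t) = -15 - 3*t (k(t) = -3*(5 + t) = -15 - 3*t)
(-1*(-4) + k(1)) - 130*(-48) = (-1*(-4) + (-15 - 3*1)) - 130*(-48) = (4 + (-15 - 3)) + 6240 = (4 - 18) + 6240 = -14 + 6240 = 6226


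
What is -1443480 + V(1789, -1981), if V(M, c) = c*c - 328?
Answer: 2480553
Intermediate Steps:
V(M, c) = -328 + c² (V(M, c) = c² - 328 = -328 + c²)
-1443480 + V(1789, -1981) = -1443480 + (-328 + (-1981)²) = -1443480 + (-328 + 3924361) = -1443480 + 3924033 = 2480553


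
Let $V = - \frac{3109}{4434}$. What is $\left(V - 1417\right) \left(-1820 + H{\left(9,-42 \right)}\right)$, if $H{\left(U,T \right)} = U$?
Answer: $\frac{11384103557}{4434} \approx 2.5675 \cdot 10^{6}$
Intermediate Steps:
$V = - \frac{3109}{4434}$ ($V = \left(-3109\right) \frac{1}{4434} = - \frac{3109}{4434} \approx -0.70117$)
$\left(V - 1417\right) \left(-1820 + H{\left(9,-42 \right)}\right) = \left(- \frac{3109}{4434} - 1417\right) \left(-1820 + 9\right) = \left(- \frac{3109}{4434} + \left(-1506 + 89\right)\right) \left(-1811\right) = \left(- \frac{3109}{4434} - 1417\right) \left(-1811\right) = \left(- \frac{6286087}{4434}\right) \left(-1811\right) = \frac{11384103557}{4434}$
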